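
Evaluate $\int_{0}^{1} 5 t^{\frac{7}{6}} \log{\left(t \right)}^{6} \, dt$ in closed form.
$\frac{1007769600}{62748517}$

Begin with the known integral
$$J(a) = \int_{0}^{1} 5 t^{a} \, dt = \frac{5}{a + 1}.$$

Differentiating under the integral sign brings down a factor of $\ln t$:
$$\frac{dJ}{da} = \int_{0}^{1} 5 t^{a} \log{\left(t \right)} \, dt = - \frac{5}{\left(a + 1\right)^{2}}.$$

Repeating $6$ times in total — each differentiation brings down another $\ln t$ — gives
$$\frac{d^{6}J}{da^{6}} = \int_{0}^{1} 5 t^{a} \log{\left(t \right)}^{6} \, dt = \frac{3600}{\left(a + 1\right)^{7}},$$
and the integrand here is exactly the target integrand, so $I = \frac{3600}{\left(a + 1\right)^{7}}$.

Setting $a = \frac{7}{6}$:
$$I = \frac{1007769600}{62748517}.$$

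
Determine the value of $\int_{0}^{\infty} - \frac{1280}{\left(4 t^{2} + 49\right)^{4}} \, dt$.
$- \frac{100 \pi}{823543}$

Begin with the known result
$$J(a) = \int_{0}^{\infty} - \frac{5}{a^{2} + t^{2}} \, dt = - \frac{5 \pi}{2 a}.$$

Differentiating under the integral sign with respect to $a$,
$$\frac{dJ}{da} = \int_{0}^{\infty} \frac{10 a}{\left(a^{2} + t^{2}\right)^{2}} \, dt = \frac{5 \pi}{2 a^{2}},$$
so $\int_{0}^{\infty} - \frac{5}{\left(a^{2} + t^{2}\right)^{2}} \, dt = - \frac{5 \pi}{4 a^{3}}$.

Repeating — each differentiation of $1/(t^2+a^2)^j$ produces $-2ja/(t^2+a^2)^{j+1}$ — and dividing through by $-2ja$ at each step yields, after $3$ differentiations in total,
$$\int_{0}^{\infty} - \frac{5}{\left(a^{2} + t^{2}\right)^{4}} \, dt = - \frac{25 \pi}{32 a^{7}}.$$

Setting $a = \frac{7}{2}$:
$$I = - \frac{100 \pi}{823543}.$$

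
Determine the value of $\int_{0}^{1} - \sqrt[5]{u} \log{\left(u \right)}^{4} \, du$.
$- \frac{3125}{324}$

Consider the simpler parametrised integral
$$J(a) = \int_{0}^{1} - u^{a} \, du = - \frac{1}{a + 1}.$$

Differentiating under the integral sign brings down a factor of $\ln u$:
$$\frac{dJ}{da} = \int_{0}^{1} - u^{a} \log{\left(u \right)} \, du = \frac{1}{\left(a + 1\right)^{2}}.$$

Repeating $4$ times in total — each differentiation brings down another $\ln u$ — gives
$$\frac{d^{4}J}{da^{4}} = \int_{0}^{1} - u^{a} \log{\left(u \right)}^{4} \, du = - \frac{24}{\left(a + 1\right)^{5}},$$
and the integrand here is exactly the target integrand, so $I = - \frac{24}{\left(a + 1\right)^{5}}$.

Setting $a = \frac{1}{5}$:
$$I = - \frac{3125}{324}.$$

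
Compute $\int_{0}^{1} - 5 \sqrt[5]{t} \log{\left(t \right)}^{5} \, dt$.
$\frac{390625}{1944}$

Consider the simpler parametrised integral
$$J(a) = \int_{0}^{1} - 5 t^{a} \, dt = - \frac{5}{a + 1}.$$

Differentiating under the integral sign brings down a factor of $\ln t$:
$$\frac{dJ}{da} = \int_{0}^{1} - 5 t^{a} \log{\left(t \right)} \, dt = \frac{5}{\left(a + 1\right)^{2}}.$$

Repeating $5$ times in total — each differentiation brings down another $\ln t$ — gives
$$\frac{d^{5}J}{da^{5}} = \int_{0}^{1} - 5 t^{a} \log{\left(t \right)}^{5} \, dt = \frac{600}{\left(a + 1\right)^{6}},$$
and the integrand here is exactly the target integrand, so $I = \frac{600}{\left(a + 1\right)^{6}}$.

Setting $a = \frac{1}{5}$:
$$I = \frac{390625}{1944}.$$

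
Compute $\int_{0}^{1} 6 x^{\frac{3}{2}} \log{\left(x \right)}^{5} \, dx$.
$- \frac{9216}{3125}$

Start from the elementary integral
$$J(a) = \int_{0}^{1} 6 x^{a} \, dx = \frac{6}{a + 1}.$$

Differentiating under the integral sign brings down a factor of $\ln x$:
$$\frac{dJ}{da} = \int_{0}^{1} 6 x^{a} \log{\left(x \right)} \, dx = - \frac{6}{\left(a + 1\right)^{2}}.$$

Repeating $5$ times in total — each differentiation brings down another $\ln x$ — gives
$$\frac{d^{5}J}{da^{5}} = \int_{0}^{1} 6 x^{a} \log{\left(x \right)}^{5} \, dx = - \frac{720}{\left(a + 1\right)^{6}},$$
and the integrand here is exactly the target integrand, so $I = - \frac{720}{\left(a + 1\right)^{6}}$.

Setting $a = \frac{3}{2}$:
$$I = - \frac{9216}{3125}.$$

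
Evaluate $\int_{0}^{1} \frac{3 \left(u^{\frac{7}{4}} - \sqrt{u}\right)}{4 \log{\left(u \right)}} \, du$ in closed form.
$- \frac{3 \log{\left(6 \right)}}{4} + \frac{3 \log{\left(11 \right)}}{4}$

Consider the one-parameter family: let $I(a) = \int_{0}^{1} \frac{3 \left(- \sqrt{u} + u^{a}\right)}{4 \log{\left(u \right)}} \, du$.

Since $\dfrac{\partial}{\partial a}\,u^{a} = u^{a} \ln u$, the $\ln u$ in the denominator cancels and
$$\frac{dI}{da} = \int_{0}^{1} \frac{3}{4} u^{a} \, du = \frac{3}{4} \left[\frac{u^{a+1}}{a+1}\right]_0^1 = \frac{3}{4 \left(a + 1\right)}.$$

Integrating with respect to $a$ gives $I(a) = \log{\left(\frac{2^{\frac{3}{4}} \sqrt[4]{3} \left(a + 1\right)^{\frac{3}{4}}}{3} \right)} + C$.

At $a = \frac{1}{2}$ the integrand is identically $0$, so $I(\frac{1}{2}) = 0$. The closed form gives $0$, hence $C = 0$.

Setting $a = \frac{7}{4}$:
$$I = - \frac{3 \log{\left(6 \right)}}{4} + \frac{3 \log{\left(11 \right)}}{4}.$$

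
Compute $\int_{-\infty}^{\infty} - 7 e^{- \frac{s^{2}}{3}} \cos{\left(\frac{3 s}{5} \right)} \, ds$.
$- \frac{7 \sqrt{3} \sqrt{\pi}}{e^{\frac{27}{100}}}$

Define $I(b) = \int_{-\infty}^{\infty} - 7 e^{- \frac{s^{2}}{3}} \cos{\left(b s \right)} \, ds$.

Differentiating under the integral sign,
$$I'(b) = \int_{-\infty}^{\infty} 7 s e^{- \frac{s^{2}}{3}} \sin{\left(b s \right)} \, ds.$$

Integrate $\int_{-\infty}^{\infty} s \sin(b s)\, e^{- \frac{s^{2}}{3}}\, ds$ by parts with $u = \sin(b s)$ and $dv = s\, e^{- \frac{s^{2}}{3}}\, ds$, giving $v = - \frac{3 e^{- \frac{s^{2}}{3}}}{2}$. The boundary term vanishes and
$$\int_{-\infty}^{\infty} s \sin(b s)\, e^{- \frac{s^{2}}{3}}\, ds = \frac{3 b}{2} \int_{-\infty}^{\infty} \cos(b s)\, e^{- \frac{s^{2}}{3}}\, ds,$$
so $I'(b) = - \frac{3 b}{2}\, I(b)$.

This is a separable first-order ODE; solving with the initial condition $I(0) = \int_{-\infty}^{\infty} - 7 e^{- \frac{s^{2}}{3}}\,ds = - 7 \sqrt{3} \sqrt{\pi}$ gives
$$I(b) = - 7 \sqrt{3} \sqrt{\pi} e^{- \frac{3 b^{2}}{4}}.$$

Setting $b = \frac{3}{5}$:
$$I = - \frac{7 \sqrt{3} \sqrt{\pi}}{e^{\frac{27}{100}}}.$$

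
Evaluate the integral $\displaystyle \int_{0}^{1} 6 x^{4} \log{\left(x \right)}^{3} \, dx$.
$- \frac{36}{625}$

Begin with the known integral
$$J(a) = \int_{0}^{1} 6 x^{a} \, dx = \frac{6}{a + 1}.$$

Differentiating under the integral sign brings down a factor of $\ln x$:
$$\frac{dJ}{da} = \int_{0}^{1} 6 x^{a} \log{\left(x \right)} \, dx = - \frac{6}{\left(a + 1\right)^{2}}.$$

Repeating $3$ times in total — each differentiation brings down another $\ln x$ — gives
$$\frac{d^{3}J}{da^{3}} = \int_{0}^{1} 6 x^{a} \log{\left(x \right)}^{3} \, dx = - \frac{36}{\left(a + 1\right)^{4}},$$
and the integrand here is exactly the target integrand, so $I = - \frac{36}{\left(a + 1\right)^{4}}$.

Setting $a = 4$:
$$I = - \frac{36}{625}.$$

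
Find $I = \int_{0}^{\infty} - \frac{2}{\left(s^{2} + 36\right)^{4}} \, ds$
$- \frac{5 \pi}{4478976}$

Recall the elementary integral
$$J(a) = \int_{0}^{\infty} - \frac{2}{a^{2} + s^{2}} \, ds = - \frac{\pi}{a}.$$

Differentiating under the integral sign with respect to $a$,
$$\frac{dJ}{da} = \int_{0}^{\infty} \frac{4 a}{\left(a^{2} + s^{2}\right)^{2}} \, ds = \frac{\pi}{a^{2}},$$
so $\int_{0}^{\infty} - \frac{2}{\left(a^{2} + s^{2}\right)^{2}} \, ds = - \frac{\pi}{2 a^{3}}$.

Repeating — each differentiation of $1/(s^2+a^2)^j$ produces $-2ja/(s^2+a^2)^{j+1}$ — and dividing through by $-2ja$ at each step yields, after $3$ differentiations in total,
$$\int_{0}^{\infty} - \frac{2}{\left(a^{2} + s^{2}\right)^{4}} \, ds = - \frac{5 \pi}{16 a^{7}}.$$

Setting $a = 6$:
$$I = - \frac{5 \pi}{4478976}.$$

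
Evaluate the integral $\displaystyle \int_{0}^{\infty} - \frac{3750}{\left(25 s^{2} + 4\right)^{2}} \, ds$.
$- \frac{375 \pi}{16}$

Start from the standard arctangent integral
$$J(a) = \int_{0}^{\infty} - \frac{6}{a^{2} + s^{2}} \, ds = - \frac{3 \pi}{a}.$$

Differentiating under the integral sign with respect to $a$,
$$\frac{dJ}{da} = \int_{0}^{\infty} \frac{12 a}{\left(a^{2} + s^{2}\right)^{2}} \, ds = \frac{3 \pi}{a^{2}},$$
so $\int_{0}^{\infty} - \frac{6}{\left(a^{2} + s^{2}\right)^{2}} \, ds = - \frac{3 \pi}{2 a^{3}}$.

Setting $a = \frac{2}{5}$:
$$I = - \frac{375 \pi}{16}.$$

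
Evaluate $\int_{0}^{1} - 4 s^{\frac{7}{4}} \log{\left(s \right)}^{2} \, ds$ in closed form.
$- \frac{512}{1331}$

Start from the elementary integral
$$J(a) = \int_{0}^{1} - 4 s^{a} \, ds = - \frac{4}{a + 1}.$$

Differentiating under the integral sign brings down a factor of $\ln s$:
$$\frac{dJ}{da} = \int_{0}^{1} - 4 s^{a} \log{\left(s \right)} \, ds = \frac{4}{\left(a + 1\right)^{2}}.$$

Repeating twice in total — each differentiation brings down another $\ln s$ — gives
$$\frac{d^{2}J}{da^{2}} = \int_{0}^{1} - 4 s^{a} \log{\left(s \right)}^{2} \, ds = - \frac{8}{\left(a + 1\right)^{3}},$$
and the integrand here is exactly the target integrand, so $I = - \frac{8}{\left(a + 1\right)^{3}}$.

Setting $a = \frac{7}{4}$:
$$I = - \frac{512}{1331}.$$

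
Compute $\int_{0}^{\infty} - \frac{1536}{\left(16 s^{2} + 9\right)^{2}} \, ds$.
$- \frac{32 \pi}{9}$

Start from the standard arctangent integral
$$J(a) = \int_{0}^{\infty} - \frac{6}{a^{2} + s^{2}} \, ds = - \frac{3 \pi}{a}.$$

Differentiating under the integral sign with respect to $a$,
$$\frac{dJ}{da} = \int_{0}^{\infty} \frac{12 a}{\left(a^{2} + s^{2}\right)^{2}} \, ds = \frac{3 \pi}{a^{2}},$$
so $\int_{0}^{\infty} - \frac{6}{\left(a^{2} + s^{2}\right)^{2}} \, ds = - \frac{3 \pi}{2 a^{3}}$.

Setting $a = \frac{3}{4}$:
$$I = - \frac{32 \pi}{9}.$$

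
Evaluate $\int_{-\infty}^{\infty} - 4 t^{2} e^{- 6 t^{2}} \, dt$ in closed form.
$- \frac{\sqrt{6} \sqrt{\pi}}{18}$

Begin with the known integral
$$J(a) = \int_{-\infty}^{\infty} - 4 e^{- a t^{2}} \, dt = - \frac{4 \sqrt{\pi}}{\sqrt{a}}.$$

Differentiating under the integral sign brings down a factor of $(-t^2)$:
$$\frac{dJ}{da} = \int_{-\infty}^{\infty} 4 t^{2} e^{- a t^{2}} \, dt = \frac{2 \sqrt{\pi}}{a^{\frac{3}{2}}}.$$

The integral on the left is $-I$, so $I = - \frac{2 \sqrt{\pi}}{a^{\frac{3}{2}}}$.

Setting $a = 6$:
$$I = - \frac{\sqrt{6} \sqrt{\pi}}{18}.$$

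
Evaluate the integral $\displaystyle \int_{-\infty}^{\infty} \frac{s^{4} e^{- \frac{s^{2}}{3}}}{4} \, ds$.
$\frac{27 \sqrt{3} \sqrt{\pi}}{16}$

Consider the simpler parametrised integral
$$J(a) = \int_{-\infty}^{\infty} \frac{e^{- a s^{2}}}{4} \, ds = \frac{\sqrt{\pi}}{4 \sqrt{a}}.$$

Differentiating under the integral sign brings down a factor of $(-s^2)$:
$$\frac{dJ}{da} = \int_{-\infty}^{\infty} - \frac{s^{2} e^{- a s^{2}}}{4} \, ds = - \frac{\sqrt{\pi}}{8 a^{\frac{3}{2}}}.$$

Repeating twice in total — each differentiation brings down another $(-s^2)$ — gives
$$\frac{d^{2}J}{da^{2}} = \int_{-\infty}^{\infty} \frac{s^{4} e^{- a s^{2}}}{4} \, ds = \frac{3 \sqrt{\pi}}{16 a^{\frac{5}{2}}},$$
and the integrand here is exactly the target integrand, so $I = \frac{3 \sqrt{\pi}}{16 a^{\frac{5}{2}}}$.

Setting $a = \frac{1}{3}$:
$$I = \frac{27 \sqrt{3} \sqrt{\pi}}{16}.$$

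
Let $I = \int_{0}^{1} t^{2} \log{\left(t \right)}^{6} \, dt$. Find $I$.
$\frac{80}{243}$

Start from the elementary integral
$$J(a) = \int_{0}^{1} t^{a} \, dt = \frac{1}{a + 1}.$$

Differentiating under the integral sign brings down a factor of $\ln t$:
$$\frac{dJ}{da} = \int_{0}^{1} t^{a} \log{\left(t \right)} \, dt = - \frac{1}{\left(a + 1\right)^{2}}.$$

Repeating $6$ times in total — each differentiation brings down another $\ln t$ — gives
$$\frac{d^{6}J}{da^{6}} = \int_{0}^{1} t^{a} \log{\left(t \right)}^{6} \, dt = \frac{720}{\left(a + 1\right)^{7}},$$
and the integrand here is exactly the target integrand, so $I = \frac{720}{\left(a + 1\right)^{7}}$.

Setting $a = 2$:
$$I = \frac{80}{243}.$$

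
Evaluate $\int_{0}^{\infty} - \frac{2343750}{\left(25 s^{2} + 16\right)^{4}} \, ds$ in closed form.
$- \frac{1171875 \pi}{262144}$

Begin with the known result
$$J(a) = \int_{0}^{\infty} - \frac{6}{a^{2} + s^{2}} \, ds = - \frac{3 \pi}{a}.$$

Differentiating under the integral sign with respect to $a$,
$$\frac{dJ}{da} = \int_{0}^{\infty} \frac{12 a}{\left(a^{2} + s^{2}\right)^{2}} \, ds = \frac{3 \pi}{a^{2}},$$
so $\int_{0}^{\infty} - \frac{6}{\left(a^{2} + s^{2}\right)^{2}} \, ds = - \frac{3 \pi}{2 a^{3}}$.

Repeating — each differentiation of $1/(s^2+a^2)^j$ produces $-2ja/(s^2+a^2)^{j+1}$ — and dividing through by $-2ja$ at each step yields, after $3$ differentiations in total,
$$\int_{0}^{\infty} - \frac{6}{\left(a^{2} + s^{2}\right)^{4}} \, ds = - \frac{15 \pi}{16 a^{7}}.$$

Setting $a = \frac{4}{5}$:
$$I = - \frac{1171875 \pi}{262144}.$$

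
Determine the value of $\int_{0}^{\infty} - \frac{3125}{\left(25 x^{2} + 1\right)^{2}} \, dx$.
$- \frac{625 \pi}{4}$

Begin with the known result
$$J(a) = \int_{0}^{\infty} - \frac{5}{a^{2} + x^{2}} \, dx = - \frac{5 \pi}{2 a}.$$

Differentiating under the integral sign with respect to $a$,
$$\frac{dJ}{da} = \int_{0}^{\infty} \frac{10 a}{\left(a^{2} + x^{2}\right)^{2}} \, dx = \frac{5 \pi}{2 a^{2}},$$
so $\int_{0}^{\infty} - \frac{5}{\left(a^{2} + x^{2}\right)^{2}} \, dx = - \frac{5 \pi}{4 a^{3}}$.

Setting $a = \frac{1}{5}$:
$$I = - \frac{625 \pi}{4}.$$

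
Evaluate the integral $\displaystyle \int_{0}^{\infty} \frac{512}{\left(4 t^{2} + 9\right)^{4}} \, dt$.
$\frac{40 \pi}{2187}$

Recall the elementary integral
$$J(a) = \int_{0}^{\infty} \frac{2}{a^{2} + t^{2}} \, dt = \frac{\pi}{a}.$$

Differentiating under the integral sign with respect to $a$,
$$\frac{dJ}{da} = \int_{0}^{\infty} - \frac{4 a}{\left(a^{2} + t^{2}\right)^{2}} \, dt = - \frac{\pi}{a^{2}},$$
so $\int_{0}^{\infty} \frac{2}{\left(a^{2} + t^{2}\right)^{2}} \, dt = \frac{\pi}{2 a^{3}}$.

Repeating — each differentiation of $1/(t^2+a^2)^j$ produces $-2ja/(t^2+a^2)^{j+1}$ — and dividing through by $-2ja$ at each step yields, after $3$ differentiations in total,
$$\int_{0}^{\infty} \frac{2}{\left(a^{2} + t^{2}\right)^{4}} \, dt = \frac{5 \pi}{16 a^{7}}.$$

Setting $a = \frac{3}{2}$:
$$I = \frac{40 \pi}{2187}.$$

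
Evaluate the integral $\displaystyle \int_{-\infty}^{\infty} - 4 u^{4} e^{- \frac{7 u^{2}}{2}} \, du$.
$- \frac{12 \sqrt{14} \sqrt{\pi}}{343}$

Consider the simpler parametrised integral
$$J(a) = \int_{-\infty}^{\infty} - 4 e^{- a u^{2}} \, du = - \frac{4 \sqrt{\pi}}{\sqrt{a}}.$$

Differentiating under the integral sign brings down a factor of $(-u^2)$:
$$\frac{dJ}{da} = \int_{-\infty}^{\infty} 4 u^{2} e^{- a u^{2}} \, du = \frac{2 \sqrt{\pi}}{a^{\frac{3}{2}}}.$$

Repeating twice in total — each differentiation brings down another $(-u^2)$ — gives
$$\frac{d^{2}J}{da^{2}} = \int_{-\infty}^{\infty} - 4 u^{4} e^{- a u^{2}} \, du = - \frac{3 \sqrt{\pi}}{a^{\frac{5}{2}}},$$
and the integrand here is exactly the target integrand, so $I = - \frac{3 \sqrt{\pi}}{a^{\frac{5}{2}}}$.

Setting $a = \frac{7}{2}$:
$$I = - \frac{12 \sqrt{14} \sqrt{\pi}}{343}.$$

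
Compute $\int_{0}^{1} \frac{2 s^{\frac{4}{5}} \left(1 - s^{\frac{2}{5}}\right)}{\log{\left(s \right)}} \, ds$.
$\log{\left(\frac{81}{121} \right)}$

Replace the exponent $\frac{4}{5}$ by a parameter $a$: let $I(a) = \int_{0}^{1} \frac{2 \left(- s^{\frac{6}{5}} + s^{a}\right)}{\log{\left(s \right)}} \, ds$.

Since $\dfrac{\partial}{\partial a}\,s^{a} = s^{a} \ln s$, the $\ln s$ in the denominator cancels and
$$\frac{dI}{da} = \int_{0}^{1} 2 s^{a} \, ds = 2 \left[\frac{s^{a+1}}{a+1}\right]_0^1 = \frac{2}{a + 1}.$$

Integrating with respect to $a$ gives $I(a) = \log{\left(\frac{25 \left(a + 1\right)^{2}}{121} \right)} + C$.

At $a = \frac{6}{5}$ the integrand is identically $0$, so $I(\frac{6}{5}) = 0$. The closed form gives $0$, hence $C = 0$.

Setting $a = \frac{4}{5}$:
$$I = \log{\left(\frac{81}{121} \right)}.$$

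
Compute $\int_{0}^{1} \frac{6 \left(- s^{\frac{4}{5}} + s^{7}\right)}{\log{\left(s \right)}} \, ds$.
$- \log{\left(\frac{531441}{4096000000} \right)}$

Introduce a parameter $a$ in the exponent: let $I(a) = \int_{0}^{1} \frac{6 \left(s^{7} - s^{a}\right)}{\log{\left(s \right)}} \, ds$.

Since $\dfrac{\partial}{\partial a}\,s^{a} = s^{a} \ln s$, the $\ln s$ in the denominator cancels and
$$\frac{dI}{da} = \int_{0}^{1} -6 s^{a} \, ds = -6 \left[\frac{s^{a+1}}{a+1}\right]_0^1 = - \frac{6}{a + 1}.$$

Integrating with respect to $a$ gives $I(a) = - \log{\left(\frac{\left(a + 1\right)^{6}}{262144} \right)} + C$.

At $a = 7$ the integrand is identically $0$, so $I(7) = 0$. The closed form gives $0$, hence $C = 0$.

Setting $a = \frac{4}{5}$:
$$I = - \log{\left(\frac{531441}{4096000000} \right)}.$$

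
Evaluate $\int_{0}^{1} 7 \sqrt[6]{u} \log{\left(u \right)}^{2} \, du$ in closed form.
$\frac{432}{49}$

Consider the simpler parametrised integral
$$J(a) = \int_{0}^{1} 7 u^{a} \, du = \frac{7}{a + 1}.$$

Differentiating under the integral sign brings down a factor of $\ln u$:
$$\frac{dJ}{da} = \int_{0}^{1} 7 u^{a} \log{\left(u \right)} \, du = - \frac{7}{\left(a + 1\right)^{2}}.$$

Repeating twice in total — each differentiation brings down another $\ln u$ — gives
$$\frac{d^{2}J}{da^{2}} = \int_{0}^{1} 7 u^{a} \log{\left(u \right)}^{2} \, du = \frac{14}{\left(a + 1\right)^{3}},$$
and the integrand here is exactly the target integrand, so $I = \frac{14}{\left(a + 1\right)^{3}}$.

Setting $a = \frac{1}{6}$:
$$I = \frac{432}{49}.$$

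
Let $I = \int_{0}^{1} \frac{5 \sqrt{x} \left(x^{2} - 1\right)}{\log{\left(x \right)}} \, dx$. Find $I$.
$- \log{\left(\frac{243}{16807} \right)}$

Consider the one-parameter family: let $I(a) = \int_{0}^{1} \frac{5 \left(x^{\frac{5}{2}} - x^{a}\right)}{\log{\left(x \right)}} \, dx$.

Since $\dfrac{\partial}{\partial a}\,x^{a} = x^{a} \ln x$, the $\ln x$ in the denominator cancels and
$$\frac{dI}{da} = \int_{0}^{1} -5 x^{a} \, dx = -5 \left[\frac{x^{a+1}}{a+1}\right]_0^1 = - \frac{5}{a + 1}.$$

Integrating with respect to $a$ gives $I(a) = - \log{\left(\frac{32 \left(a + 1\right)^{5}}{16807} \right)} + C$.

At $a = \frac{5}{2}$ the integrand is identically $0$, so $I(\frac{5}{2}) = 0$. The closed form gives $0$, hence $C = 0$.

Setting $a = \frac{1}{2}$:
$$I = - \log{\left(\frac{243}{16807} \right)}.$$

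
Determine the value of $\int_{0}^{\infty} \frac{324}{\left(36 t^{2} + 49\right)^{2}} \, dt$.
$\frac{27 \pi}{686}$

Recall the elementary integral
$$J(a) = \int_{0}^{\infty} \frac{1}{4 \left(a^{2} + t^{2}\right)} \, dt = \frac{\pi}{8 a}.$$

Differentiating under the integral sign with respect to $a$,
$$\frac{dJ}{da} = \int_{0}^{\infty} - \frac{a}{2 \left(a^{2} + t^{2}\right)^{2}} \, dt = - \frac{\pi}{8 a^{2}},$$
so $\int_{0}^{\infty} \frac{1}{4 \left(a^{2} + t^{2}\right)^{2}} \, dt = \frac{\pi}{16 a^{3}}$.

Setting $a = \frac{7}{6}$:
$$I = \frac{27 \pi}{686}.$$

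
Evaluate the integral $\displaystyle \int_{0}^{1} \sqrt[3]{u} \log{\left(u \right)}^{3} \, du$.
$- \frac{243}{128}$

Begin with the known integral
$$J(a) = \int_{0}^{1} u^{a} \, du = \frac{1}{a + 1}.$$

Differentiating under the integral sign brings down a factor of $\ln u$:
$$\frac{dJ}{da} = \int_{0}^{1} u^{a} \log{\left(u \right)} \, du = - \frac{1}{\left(a + 1\right)^{2}}.$$

Repeating $3$ times in total — each differentiation brings down another $\ln u$ — gives
$$\frac{d^{3}J}{da^{3}} = \int_{0}^{1} u^{a} \log{\left(u \right)}^{3} \, du = - \frac{6}{\left(a + 1\right)^{4}},$$
and the integrand here is exactly the target integrand, so $I = - \frac{6}{\left(a + 1\right)^{4}}$.

Setting $a = \frac{1}{3}$:
$$I = - \frac{243}{128}.$$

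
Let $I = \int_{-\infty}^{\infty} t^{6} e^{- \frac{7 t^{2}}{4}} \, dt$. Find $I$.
$\frac{240 \sqrt{7} \sqrt{\pi}}{2401}$

Start from the elementary integral
$$J(a) = \int_{-\infty}^{\infty} e^{- a t^{2}} \, dt = \frac{\sqrt{\pi}}{\sqrt{a}}.$$

Differentiating under the integral sign brings down a factor of $(-t^2)$:
$$\frac{dJ}{da} = \int_{-\infty}^{\infty} - t^{2} e^{- a t^{2}} \, dt = - \frac{\sqrt{\pi}}{2 a^{\frac{3}{2}}}.$$

Repeating $3$ times in total — each differentiation brings down another $(-t^2)$ — gives
$$\frac{d^{3}J}{da^{3}} = \int_{-\infty}^{\infty} - t^{6} e^{- a t^{2}} \, dt = - \frac{15 \sqrt{\pi}}{8 a^{\frac{7}{2}}},$$
and the integrand here is $(-1)^{3}$ times the target integrand, so $I = (-1)^{3}\,\frac{d^{3}J}{da^{3}} = \frac{15 \sqrt{\pi}}{8 a^{\frac{7}{2}}}$.

Setting $a = \frac{7}{4}$:
$$I = \frac{240 \sqrt{7} \sqrt{\pi}}{2401}.$$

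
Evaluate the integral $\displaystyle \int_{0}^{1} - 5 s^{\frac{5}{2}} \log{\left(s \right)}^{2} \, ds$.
$- \frac{80}{343}$

Consider the simpler parametrised integral
$$J(a) = \int_{0}^{1} - 5 s^{a} \, ds = - \frac{5}{a + 1}.$$

Differentiating under the integral sign brings down a factor of $\ln s$:
$$\frac{dJ}{da} = \int_{0}^{1} - 5 s^{a} \log{\left(s \right)} \, ds = \frac{5}{\left(a + 1\right)^{2}}.$$

Repeating twice in total — each differentiation brings down another $\ln s$ — gives
$$\frac{d^{2}J}{da^{2}} = \int_{0}^{1} - 5 s^{a} \log{\left(s \right)}^{2} \, ds = - \frac{10}{\left(a + 1\right)^{3}},$$
and the integrand here is exactly the target integrand, so $I = - \frac{10}{\left(a + 1\right)^{3}}$.

Setting $a = \frac{5}{2}$:
$$I = - \frac{80}{343}.$$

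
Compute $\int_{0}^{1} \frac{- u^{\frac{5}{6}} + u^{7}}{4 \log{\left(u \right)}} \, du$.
$- \frac{\log{\left(11 \right)}}{4} + \frac{\log{\left(3 \right)}}{4} + \log{\left(2 \right)}$

Consider the one-parameter family: let $I(a) = \int_{0}^{1} \frac{u^{7} - u^{a}}{4 \log{\left(u \right)}} \, du$.

Since $\dfrac{\partial}{\partial a}\,u^{a} = u^{a} \ln u$, the $\ln u$ in the denominator cancels and
$$\frac{dI}{da} = \int_{0}^{1} - \frac{1}{4} u^{a} \, du = - \frac{1}{4} \left[\frac{u^{a+1}}{a+1}\right]_0^1 = - \frac{1}{4 a + 4}.$$

Integrating with respect to $a$ gives $I(a) = - \frac{\log{\left(a + 1 \right)}}{4} + \frac{3 \log{\left(2 \right)}}{4} + C$.

At $a = 7$ the integrand is identically $0$, so $I(7) = 0$. The closed form gives $0$, hence $C = 0$.

Setting $a = \frac{5}{6}$:
$$I = - \frac{\log{\left(11 \right)}}{4} + \frac{\log{\left(3 \right)}}{4} + \log{\left(2 \right)}.$$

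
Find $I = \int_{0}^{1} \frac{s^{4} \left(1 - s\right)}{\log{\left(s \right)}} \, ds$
$\log{\left(\frac{5}{6} \right)}$

Consider the one-parameter family: let $I(a) = \int_{0}^{1} \frac{- s^{5} + s^{a}}{\log{\left(s \right)}} \, ds$.

Since $\dfrac{\partial}{\partial a}\,s^{a} = s^{a} \ln s$, the $\ln s$ in the denominator cancels and
$$\frac{dI}{da} = \int_{0}^{1} s^{a} \, ds = \left[\frac{s^{a+1}}{a+1}\right]_0^1 = \frac{1}{a + 1}.$$

Integrating with respect to $a$ gives $I(a) = \log{\left(\frac{a}{6} + \frac{1}{6} \right)} + C$.

At $a = 5$ the integrand is identically $0$, so $I(5) = 0$. The closed form gives $0$, hence $C = 0$.

Setting $a = 4$:
$$I = \log{\left(\frac{5}{6} \right)}.$$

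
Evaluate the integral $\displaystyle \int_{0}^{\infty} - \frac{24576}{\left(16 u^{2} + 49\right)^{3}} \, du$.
$- \frac{1152 \pi}{16807}$

Start from the standard arctangent integral
$$J(a) = \int_{0}^{\infty} - \frac{6}{a^{2} + u^{2}} \, du = - \frac{3 \pi}{a}.$$

Differentiating under the integral sign with respect to $a$,
$$\frac{dJ}{da} = \int_{0}^{\infty} \frac{12 a}{\left(a^{2} + u^{2}\right)^{2}} \, du = \frac{3 \pi}{a^{2}},$$
so $\int_{0}^{\infty} - \frac{6}{\left(a^{2} + u^{2}\right)^{2}} \, du = - \frac{3 \pi}{2 a^{3}}$.

Repeating — each differentiation of $1/(u^2+a^2)^j$ produces $-2ja/(u^2+a^2)^{j+1}$ — and dividing through by $-2ja$ at each step yields, after $2$ differentiations in total,
$$\int_{0}^{\infty} - \frac{6}{\left(a^{2} + u^{2}\right)^{3}} \, du = - \frac{9 \pi}{8 a^{5}}.$$

Setting $a = \frac{7}{4}$:
$$I = - \frac{1152 \pi}{16807}.$$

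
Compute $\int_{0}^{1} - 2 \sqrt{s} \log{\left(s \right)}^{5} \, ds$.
$\frac{5120}{243}$

Consider the simpler parametrised integral
$$J(a) = \int_{0}^{1} - 2 s^{a} \, ds = - \frac{2}{a + 1}.$$

Differentiating under the integral sign brings down a factor of $\ln s$:
$$\frac{dJ}{da} = \int_{0}^{1} - 2 s^{a} \log{\left(s \right)} \, ds = \frac{2}{\left(a + 1\right)^{2}}.$$

Repeating $5$ times in total — each differentiation brings down another $\ln s$ — gives
$$\frac{d^{5}J}{da^{5}} = \int_{0}^{1} - 2 s^{a} \log{\left(s \right)}^{5} \, ds = \frac{240}{\left(a + 1\right)^{6}},$$
and the integrand here is exactly the target integrand, so $I = \frac{240}{\left(a + 1\right)^{6}}$.

Setting $a = \frac{1}{2}$:
$$I = \frac{5120}{243}.$$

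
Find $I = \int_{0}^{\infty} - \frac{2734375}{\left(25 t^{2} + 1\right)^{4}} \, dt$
$- \frac{2734375 \pi}{32}$

Recall the elementary integral
$$J(a) = \int_{0}^{\infty} - \frac{7}{a^{2} + t^{2}} \, dt = - \frac{7 \pi}{2 a}.$$

Differentiating under the integral sign with respect to $a$,
$$\frac{dJ}{da} = \int_{0}^{\infty} \frac{14 a}{\left(a^{2} + t^{2}\right)^{2}} \, dt = \frac{7 \pi}{2 a^{2}},$$
so $\int_{0}^{\infty} - \frac{7}{\left(a^{2} + t^{2}\right)^{2}} \, dt = - \frac{7 \pi}{4 a^{3}}$.

Repeating — each differentiation of $1/(t^2+a^2)^j$ produces $-2ja/(t^2+a^2)^{j+1}$ — and dividing through by $-2ja$ at each step yields, after $3$ differentiations in total,
$$\int_{0}^{\infty} - \frac{7}{\left(a^{2} + t^{2}\right)^{4}} \, dt = - \frac{35 \pi}{32 a^{7}}.$$

Setting $a = \frac{1}{5}$:
$$I = - \frac{2734375 \pi}{32}.$$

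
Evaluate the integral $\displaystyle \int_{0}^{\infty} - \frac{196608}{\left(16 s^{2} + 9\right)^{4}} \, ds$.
$- \frac{2560 \pi}{729}$

Begin with the known result
$$J(a) = \int_{0}^{\infty} - \frac{3}{a^{2} + s^{2}} \, ds = - \frac{3 \pi}{2 a}.$$

Differentiating under the integral sign with respect to $a$,
$$\frac{dJ}{da} = \int_{0}^{\infty} \frac{6 a}{\left(a^{2} + s^{2}\right)^{2}} \, ds = \frac{3 \pi}{2 a^{2}},$$
so $\int_{0}^{\infty} - \frac{3}{\left(a^{2} + s^{2}\right)^{2}} \, ds = - \frac{3 \pi}{4 a^{3}}$.

Repeating — each differentiation of $1/(s^2+a^2)^j$ produces $-2ja/(s^2+a^2)^{j+1}$ — and dividing through by $-2ja$ at each step yields, after $3$ differentiations in total,
$$\int_{0}^{\infty} - \frac{3}{\left(a^{2} + s^{2}\right)^{4}} \, ds = - \frac{15 \pi}{32 a^{7}}.$$

Setting $a = \frac{3}{4}$:
$$I = - \frac{2560 \pi}{729}.$$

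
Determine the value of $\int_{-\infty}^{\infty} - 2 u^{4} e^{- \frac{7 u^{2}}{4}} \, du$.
$- \frac{48 \sqrt{7} \sqrt{\pi}}{343}$

Begin with the known integral
$$J(a) = \int_{-\infty}^{\infty} - 2 e^{- a u^{2}} \, du = - \frac{2 \sqrt{\pi}}{\sqrt{a}}.$$

Differentiating under the integral sign brings down a factor of $(-u^2)$:
$$\frac{dJ}{da} = \int_{-\infty}^{\infty} 2 u^{2} e^{- a u^{2}} \, du = \frac{\sqrt{\pi}}{a^{\frac{3}{2}}}.$$

Repeating twice in total — each differentiation brings down another $(-u^2)$ — gives
$$\frac{d^{2}J}{da^{2}} = \int_{-\infty}^{\infty} - 2 u^{4} e^{- a u^{2}} \, du = - \frac{3 \sqrt{\pi}}{2 a^{\frac{5}{2}}},$$
and the integrand here is exactly the target integrand, so $I = - \frac{3 \sqrt{\pi}}{2 a^{\frac{5}{2}}}$.

Setting $a = \frac{7}{4}$:
$$I = - \frac{48 \sqrt{7} \sqrt{\pi}}{343}.$$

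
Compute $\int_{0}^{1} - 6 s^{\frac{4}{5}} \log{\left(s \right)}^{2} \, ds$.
$- \frac{500}{243}$

Begin with the known integral
$$J(a) = \int_{0}^{1} - 6 s^{a} \, ds = - \frac{6}{a + 1}.$$

Differentiating under the integral sign brings down a factor of $\ln s$:
$$\frac{dJ}{da} = \int_{0}^{1} - 6 s^{a} \log{\left(s \right)} \, ds = \frac{6}{\left(a + 1\right)^{2}}.$$

Repeating twice in total — each differentiation brings down another $\ln s$ — gives
$$\frac{d^{2}J}{da^{2}} = \int_{0}^{1} - 6 s^{a} \log{\left(s \right)}^{2} \, ds = - \frac{12}{\left(a + 1\right)^{3}},$$
and the integrand here is exactly the target integrand, so $I = - \frac{12}{\left(a + 1\right)^{3}}$.

Setting $a = \frac{4}{5}$:
$$I = - \frac{500}{243}.$$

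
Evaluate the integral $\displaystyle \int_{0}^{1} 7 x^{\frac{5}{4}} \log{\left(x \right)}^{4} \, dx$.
$\frac{57344}{19683}$

Start from the elementary integral
$$J(a) = \int_{0}^{1} 7 x^{a} \, dx = \frac{7}{a + 1}.$$

Differentiating under the integral sign brings down a factor of $\ln x$:
$$\frac{dJ}{da} = \int_{0}^{1} 7 x^{a} \log{\left(x \right)} \, dx = - \frac{7}{\left(a + 1\right)^{2}}.$$

Repeating $4$ times in total — each differentiation brings down another $\ln x$ — gives
$$\frac{d^{4}J}{da^{4}} = \int_{0}^{1} 7 x^{a} \log{\left(x \right)}^{4} \, dx = \frac{168}{\left(a + 1\right)^{5}},$$
and the integrand here is exactly the target integrand, so $I = \frac{168}{\left(a + 1\right)^{5}}$.

Setting $a = \frac{5}{4}$:
$$I = \frac{57344}{19683}.$$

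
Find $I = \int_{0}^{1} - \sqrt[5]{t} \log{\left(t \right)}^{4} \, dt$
$- \frac{3125}{324}$

Begin with the known integral
$$J(a) = \int_{0}^{1} - t^{a} \, dt = - \frac{1}{a + 1}.$$

Differentiating under the integral sign brings down a factor of $\ln t$:
$$\frac{dJ}{da} = \int_{0}^{1} - t^{a} \log{\left(t \right)} \, dt = \frac{1}{\left(a + 1\right)^{2}}.$$

Repeating $4$ times in total — each differentiation brings down another $\ln t$ — gives
$$\frac{d^{4}J}{da^{4}} = \int_{0}^{1} - t^{a} \log{\left(t \right)}^{4} \, dt = - \frac{24}{\left(a + 1\right)^{5}},$$
and the integrand here is exactly the target integrand, so $I = - \frac{24}{\left(a + 1\right)^{5}}$.

Setting $a = \frac{1}{5}$:
$$I = - \frac{3125}{324}.$$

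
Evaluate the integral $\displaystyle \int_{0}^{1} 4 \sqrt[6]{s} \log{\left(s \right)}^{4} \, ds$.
$\frac{746496}{16807}$

Consider the simpler parametrised integral
$$J(a) = \int_{0}^{1} 4 s^{a} \, ds = \frac{4}{a + 1}.$$

Differentiating under the integral sign brings down a factor of $\ln s$:
$$\frac{dJ}{da} = \int_{0}^{1} 4 s^{a} \log{\left(s \right)} \, ds = - \frac{4}{\left(a + 1\right)^{2}}.$$

Repeating $4$ times in total — each differentiation brings down another $\ln s$ — gives
$$\frac{d^{4}J}{da^{4}} = \int_{0}^{1} 4 s^{a} \log{\left(s \right)}^{4} \, ds = \frac{96}{\left(a + 1\right)^{5}},$$
and the integrand here is exactly the target integrand, so $I = \frac{96}{\left(a + 1\right)^{5}}$.

Setting $a = \frac{1}{6}$:
$$I = \frac{746496}{16807}.$$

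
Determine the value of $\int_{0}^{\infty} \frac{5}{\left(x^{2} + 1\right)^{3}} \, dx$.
$\frac{15 \pi}{16}$

Begin with the known result
$$J(a) = \int_{0}^{\infty} \frac{5}{a^{2} + x^{2}} \, dx = \frac{5 \pi}{2 a}.$$

Differentiating under the integral sign with respect to $a$,
$$\frac{dJ}{da} = \int_{0}^{\infty} - \frac{10 a}{\left(a^{2} + x^{2}\right)^{2}} \, dx = - \frac{5 \pi}{2 a^{2}},$$
so $\int_{0}^{\infty} \frac{5}{\left(a^{2} + x^{2}\right)^{2}} \, dx = \frac{5 \pi}{4 a^{3}}$.

Repeating — each differentiation of $1/(x^2+a^2)^j$ produces $-2ja/(x^2+a^2)^{j+1}$ — and dividing through by $-2ja$ at each step yields, after $2$ differentiations in total,
$$\int_{0}^{\infty} \frac{5}{\left(a^{2} + x^{2}\right)^{3}} \, dx = \frac{15 \pi}{16 a^{5}}.$$

Setting $a = 1$:
$$I = \frac{15 \pi}{16}.$$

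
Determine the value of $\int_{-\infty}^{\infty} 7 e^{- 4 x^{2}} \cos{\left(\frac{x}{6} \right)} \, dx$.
$\frac{7 \sqrt{\pi}}{2 e^{\frac{1}{576}}}$

Define $I(b) = \int_{-\infty}^{\infty} 7 e^{- 4 x^{2}} \cos{\left(b x \right)} \, dx$.

Differentiating under the integral sign,
$$I'(b) = \int_{-\infty}^{\infty} - 7 x e^{- 4 x^{2}} \sin{\left(b x \right)} \, dx.$$

Integrate $\int_{-\infty}^{\infty} x \sin(b x)\, e^{- 4 x^{2}}\, dx$ by parts with $u = \sin(b x)$ and $dv = x\, e^{- 4 x^{2}}\, dx$, giving $v = - \frac{e^{- 4 x^{2}}}{8}$. The boundary term vanishes and
$$\int_{-\infty}^{\infty} x \sin(b x)\, e^{- 4 x^{2}}\, dx = \frac{b}{8} \int_{-\infty}^{\infty} \cos(b x)\, e^{- 4 x^{2}}\, dx,$$
so $I'(b) = - \frac{b}{8}\, I(b)$.

This is a separable first-order ODE; solving with the initial condition $I(0) = \int_{-\infty}^{\infty} 7 e^{- 4 x^{2}}\,dx = \frac{7 \sqrt{\pi}}{2}$ gives
$$I(b) = \frac{7 \sqrt{\pi} e^{- \frac{b^{2}}{16}}}{2}.$$

Setting $b = \frac{1}{6}$:
$$I = \frac{7 \sqrt{\pi}}{2 e^{\frac{1}{576}}}.$$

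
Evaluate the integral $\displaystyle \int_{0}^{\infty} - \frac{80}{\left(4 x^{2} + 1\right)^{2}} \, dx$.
$- 10 \pi$

Recall the elementary integral
$$J(a) = \int_{0}^{\infty} - \frac{5}{a^{2} + x^{2}} \, dx = - \frac{5 \pi}{2 a}.$$

Differentiating under the integral sign with respect to $a$,
$$\frac{dJ}{da} = \int_{0}^{\infty} \frac{10 a}{\left(a^{2} + x^{2}\right)^{2}} \, dx = \frac{5 \pi}{2 a^{2}},$$
so $\int_{0}^{\infty} - \frac{5}{\left(a^{2} + x^{2}\right)^{2}} \, dx = - \frac{5 \pi}{4 a^{3}}$.

Setting $a = \frac{1}{2}$:
$$I = - 10 \pi.$$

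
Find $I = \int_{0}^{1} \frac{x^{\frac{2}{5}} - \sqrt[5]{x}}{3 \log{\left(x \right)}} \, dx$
$- \frac{\log{\left(6 \right)}}{3} + \frac{\log{\left(7 \right)}}{3}$

Consider the one-parameter family: let $I(a) = \int_{0}^{1} \frac{- \sqrt[5]{x} + x^{a}}{3 \log{\left(x \right)}} \, dx$.

Since $\dfrac{\partial}{\partial a}\,x^{a} = x^{a} \ln x$, the $\ln x$ in the denominator cancels and
$$\frac{dI}{da} = \int_{0}^{1} \frac{1}{3} x^{a} \, dx = \frac{1}{3} \left[\frac{x^{a+1}}{a+1}\right]_0^1 = \frac{1}{3 \left(a + 1\right)}.$$

Integrating with respect to $a$ gives $I(a) = \frac{\log{\left(a + 1 \right)}}{3} - \frac{\log{\left(6 \right)}}{3} + \frac{\log{\left(5 \right)}}{3} + C$.

At $a = \frac{1}{5}$ the integrand is identically $0$, so $I(\frac{1}{5}) = 0$. The closed form gives $0$, hence $C = 0$.

Setting $a = \frac{2}{5}$:
$$I = - \frac{\log{\left(6 \right)}}{3} + \frac{\log{\left(7 \right)}}{3}.$$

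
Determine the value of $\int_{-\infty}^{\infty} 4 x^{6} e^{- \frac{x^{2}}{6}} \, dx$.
$1620 \sqrt{6} \sqrt{\pi}$

Start from the elementary integral
$$J(a) = \int_{-\infty}^{\infty} 4 e^{- a x^{2}} \, dx = \frac{4 \sqrt{\pi}}{\sqrt{a}}.$$

Differentiating under the integral sign brings down a factor of $(-x^2)$:
$$\frac{dJ}{da} = \int_{-\infty}^{\infty} - 4 x^{2} e^{- a x^{2}} \, dx = - \frac{2 \sqrt{\pi}}{a^{\frac{3}{2}}}.$$

Repeating $3$ times in total — each differentiation brings down another $(-x^2)$ — gives
$$\frac{d^{3}J}{da^{3}} = \int_{-\infty}^{\infty} - 4 x^{6} e^{- a x^{2}} \, dx = - \frac{15 \sqrt{\pi}}{2 a^{\frac{7}{2}}},$$
and the integrand here is $(-1)^{3}$ times the target integrand, so $I = (-1)^{3}\,\frac{d^{3}J}{da^{3}} = \frac{15 \sqrt{\pi}}{2 a^{\frac{7}{2}}}$.

Setting $a = \frac{1}{6}$:
$$I = 1620 \sqrt{6} \sqrt{\pi}.$$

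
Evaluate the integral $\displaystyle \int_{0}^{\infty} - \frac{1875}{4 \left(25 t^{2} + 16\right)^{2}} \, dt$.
$- \frac{375 \pi}{1024}$

Begin with the known result
$$J(a) = \int_{0}^{\infty} - \frac{3}{4 \left(a^{2} + t^{2}\right)} \, dt = - \frac{3 \pi}{8 a}.$$

Differentiating under the integral sign with respect to $a$,
$$\frac{dJ}{da} = \int_{0}^{\infty} \frac{3 a}{2 \left(a^{2} + t^{2}\right)^{2}} \, dt = \frac{3 \pi}{8 a^{2}},$$
so $\int_{0}^{\infty} - \frac{3}{4 \left(a^{2} + t^{2}\right)^{2}} \, dt = - \frac{3 \pi}{16 a^{3}}$.

Setting $a = \frac{4}{5}$:
$$I = - \frac{375 \pi}{1024}.$$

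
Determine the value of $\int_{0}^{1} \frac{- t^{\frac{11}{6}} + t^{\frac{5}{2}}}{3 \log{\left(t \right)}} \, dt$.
$- \frac{\log{\left(17 \right)}}{3} + \frac{\log{\left(21 \right)}}{3}$

Replace the exponent $\frac{5}{2}$ by a parameter $a$: let $I(a) = \int_{0}^{1} \frac{- t^{\frac{11}{6}} + t^{a}}{3 \log{\left(t \right)}} \, dt$.

Since $\dfrac{\partial}{\partial a}\,t^{a} = t^{a} \ln t$, the $\ln t$ in the denominator cancels and
$$\frac{dI}{da} = \int_{0}^{1} \frac{1}{3} t^{a} \, dt = \frac{1}{3} \left[\frac{t^{a+1}}{a+1}\right]_0^1 = \frac{1}{3 \left(a + 1\right)}.$$

Integrating with respect to $a$ gives $I(a) = \frac{\log{\left(a + 1 \right)}}{3} - \frac{\log{\left(17 \right)}}{3} + \frac{\log{\left(6 \right)}}{3} + C$.

At $a = \frac{11}{6}$ the integrand is identically $0$, so $I(\frac{11}{6}) = 0$. The closed form gives $0$, hence $C = 0$.

Setting $a = \frac{5}{2}$:
$$I = - \frac{\log{\left(17 \right)}}{3} + \frac{\log{\left(21 \right)}}{3}.$$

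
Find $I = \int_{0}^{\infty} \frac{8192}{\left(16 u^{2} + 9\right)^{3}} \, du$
$\frac{128 \pi}{81}$

Recall the elementary integral
$$J(a) = \int_{0}^{\infty} \frac{2}{a^{2} + u^{2}} \, du = \frac{\pi}{a}.$$

Differentiating under the integral sign with respect to $a$,
$$\frac{dJ}{da} = \int_{0}^{\infty} - \frac{4 a}{\left(a^{2} + u^{2}\right)^{2}} \, du = - \frac{\pi}{a^{2}},$$
so $\int_{0}^{\infty} \frac{2}{\left(a^{2} + u^{2}\right)^{2}} \, du = \frac{\pi}{2 a^{3}}$.

Repeating — each differentiation of $1/(u^2+a^2)^j$ produces $-2ja/(u^2+a^2)^{j+1}$ — and dividing through by $-2ja$ at each step yields, after $2$ differentiations in total,
$$\int_{0}^{\infty} \frac{2}{\left(a^{2} + u^{2}\right)^{3}} \, du = \frac{3 \pi}{8 a^{5}}.$$

Setting $a = \frac{3}{4}$:
$$I = \frac{128 \pi}{81}.$$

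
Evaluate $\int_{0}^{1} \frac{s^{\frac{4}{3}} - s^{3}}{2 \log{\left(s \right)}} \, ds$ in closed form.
$\log{\left(\frac{\sqrt{21}}{6} \right)}$

Consider the one-parameter family: let $I(a) = \int_{0}^{1} \frac{s^{\frac{4}{3}} - s^{a}}{2 \log{\left(s \right)}} \, ds$.

Since $\dfrac{\partial}{\partial a}\,s^{a} = s^{a} \ln s$, the $\ln s$ in the denominator cancels and
$$\frac{dI}{da} = \int_{0}^{1} - \frac{1}{2} s^{a} \, ds = - \frac{1}{2} \left[\frac{s^{a+1}}{a+1}\right]_0^1 = - \frac{1}{2 a + 2}.$$

Integrating with respect to $a$ gives $I(a) = - \frac{\log{\left(a + 1 \right)}}{2} - \frac{\log{\left(3 \right)}}{2} + \frac{\log{\left(7 \right)}}{2} + C$.

At $a = \frac{4}{3}$ the integrand is identically $0$, so $I(\frac{4}{3}) = 0$. The closed form gives $0$, hence $C = 0$.

Setting $a = 3$:
$$I = \log{\left(\frac{\sqrt{21}}{6} \right)}.$$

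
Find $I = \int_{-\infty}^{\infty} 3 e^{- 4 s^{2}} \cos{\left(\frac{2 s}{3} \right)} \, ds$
$\frac{3 \sqrt{\pi}}{2 e^{\frac{1}{36}}}$

Let $b$ denote the cosine frequency and define $I(b) = \int_{-\infty}^{\infty} 3 e^{- 4 s^{2}} \cos{\left(b s \right)} \, ds$.

Differentiating under the integral sign,
$$I'(b) = \int_{-\infty}^{\infty} - 3 s e^{- 4 s^{2}} \sin{\left(b s \right)} \, ds.$$

Integrate $\int_{-\infty}^{\infty} s \sin(b s)\, e^{- 4 s^{2}}\, ds$ by parts with $u = \sin(b s)$ and $dv = s\, e^{- 4 s^{2}}\, ds$, giving $v = - \frac{e^{- 4 s^{2}}}{8}$. The boundary term vanishes and
$$\int_{-\infty}^{\infty} s \sin(b s)\, e^{- 4 s^{2}}\, ds = \frac{b}{8} \int_{-\infty}^{\infty} \cos(b s)\, e^{- 4 s^{2}}\, ds,$$
so $I'(b) = - \frac{b}{8}\, I(b)$.

This is a separable first-order ODE; solving with the initial condition $I(0) = \int_{-\infty}^{\infty} 3 e^{- 4 s^{2}}\,ds = \frac{3 \sqrt{\pi}}{2}$ gives
$$I(b) = \frac{3 \sqrt{\pi} e^{- \frac{b^{2}}{16}}}{2}.$$

Setting $b = \frac{2}{3}$:
$$I = \frac{3 \sqrt{\pi}}{2 e^{\frac{1}{36}}}.$$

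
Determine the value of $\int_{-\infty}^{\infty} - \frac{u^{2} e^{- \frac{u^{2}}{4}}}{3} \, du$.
$- \frac{4 \sqrt{\pi}}{3}$

Start from the elementary integral
$$J(a) = \int_{-\infty}^{\infty} - \frac{e^{- a u^{2}}}{3} \, du = - \frac{\sqrt{\pi}}{3 \sqrt{a}}.$$

Differentiating under the integral sign brings down a factor of $(-u^2)$:
$$\frac{dJ}{da} = \int_{-\infty}^{\infty} \frac{u^{2} e^{- a u^{2}}}{3} \, du = \frac{\sqrt{\pi}}{6 a^{\frac{3}{2}}}.$$

The integral on the left is $-I$, so $I = - \frac{\sqrt{\pi}}{6 a^{\frac{3}{2}}}$.

Setting $a = \frac{1}{4}$:
$$I = - \frac{4 \sqrt{\pi}}{3}.$$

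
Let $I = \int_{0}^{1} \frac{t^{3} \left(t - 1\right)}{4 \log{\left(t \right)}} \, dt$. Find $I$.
$- \frac{\log{\left(2 \right)}}{2} + \frac{\log{\left(5 \right)}}{4}$

Consider the one-parameter family: let $I(a) = \int_{0}^{1} \frac{- t^{3} + t^{a}}{4 \log{\left(t \right)}} \, dt$.

Since $\dfrac{\partial}{\partial a}\,t^{a} = t^{a} \ln t$, the $\ln t$ in the denominator cancels and
$$\frac{dI}{da} = \int_{0}^{1} \frac{1}{4} t^{a} \, dt = \frac{1}{4} \left[\frac{t^{a+1}}{a+1}\right]_0^1 = \frac{1}{4 \left(a + 1\right)}.$$

Integrating with respect to $a$ gives $I(a) = \frac{\log{\left(a + 1 \right)}}{4} - \frac{\log{\left(2 \right)}}{2} + C$.

At $a = 3$ the integrand is identically $0$, so $I(3) = 0$. The closed form gives $0$, hence $C = 0$.

Setting $a = 4$:
$$I = - \frac{\log{\left(2 \right)}}{2} + \frac{\log{\left(5 \right)}}{4}.$$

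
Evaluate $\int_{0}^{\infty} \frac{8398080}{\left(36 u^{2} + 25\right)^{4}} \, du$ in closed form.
$\frac{8748 \pi}{3125}$

Start from the standard arctangent integral
$$J(a) = \int_{0}^{\infty} \frac{5}{a^{2} + u^{2}} \, du = \frac{5 \pi}{2 a}.$$

Differentiating under the integral sign with respect to $a$,
$$\frac{dJ}{da} = \int_{0}^{\infty} - \frac{10 a}{\left(a^{2} + u^{2}\right)^{2}} \, du = - \frac{5 \pi}{2 a^{2}},$$
so $\int_{0}^{\infty} \frac{5}{\left(a^{2} + u^{2}\right)^{2}} \, du = \frac{5 \pi}{4 a^{3}}$.

Repeating — each differentiation of $1/(u^2+a^2)^j$ produces $-2ja/(u^2+a^2)^{j+1}$ — and dividing through by $-2ja$ at each step yields, after $3$ differentiations in total,
$$\int_{0}^{\infty} \frac{5}{\left(a^{2} + u^{2}\right)^{4}} \, du = \frac{25 \pi}{32 a^{7}}.$$

Setting $a = \frac{5}{6}$:
$$I = \frac{8748 \pi}{3125}.$$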